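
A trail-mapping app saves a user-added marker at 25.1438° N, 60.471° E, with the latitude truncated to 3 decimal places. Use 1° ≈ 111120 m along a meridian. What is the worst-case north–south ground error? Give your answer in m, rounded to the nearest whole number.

111 m

Truncating at 3 decimal places can drop up to a full unit in the last place, so the latitude may be off by as much as 0.001°.
So the N–S error is at most 0.001 × 111120 = 111.12 m.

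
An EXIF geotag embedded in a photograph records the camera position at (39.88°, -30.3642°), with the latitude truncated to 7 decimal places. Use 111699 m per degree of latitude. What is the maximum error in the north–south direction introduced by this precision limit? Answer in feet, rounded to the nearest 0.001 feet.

0.037 feet

Truncating at 7 decimal places can drop up to a full unit in the last place, so the latitude may be off by as much as 1e-07°.
North–south distance: 1e-07° × 111699 m/° = 0.0111699 m.
In feet: 0.0111699 m ÷ 0.3048 ≈ 0.036647 ft.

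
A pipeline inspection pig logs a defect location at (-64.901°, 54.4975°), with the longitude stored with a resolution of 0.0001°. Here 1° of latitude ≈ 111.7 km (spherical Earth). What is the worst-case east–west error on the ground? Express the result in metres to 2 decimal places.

With a 0.0001° grid the true value lies within half a step, ±0.0001°/2 = ±5e-05°, of the stored one.
One degree of longitude at 64.901° is 111700 × cos 64.901° ≈ 111700 × 0.4242 = 47381.3 m.
Maximum E–W displacement: 5e-05 × 47381.3 = 2.36907 m.

2.37 metres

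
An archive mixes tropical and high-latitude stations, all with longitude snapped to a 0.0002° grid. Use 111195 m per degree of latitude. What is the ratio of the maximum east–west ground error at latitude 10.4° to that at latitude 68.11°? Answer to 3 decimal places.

With a 0.0002° grid the true value lies within half a step, ±0.0002°/2 = ±0.0001°, of the stored one.
At 10.4°: 0.0001° × 111195 × cos 10.4° = 0.0001 × 111195 × 0.9836 ≈ 10.937 m.
At 68.11°: 0.0001° × 111195 × cos 68.11° = 0.0001 × 111195 × 0.3728 ≈ 4.1456 m.
The ratio reduces to cos 10.4° / cos 68.11° = 0.9836/0.3728 ≈ 2.6382.

2.638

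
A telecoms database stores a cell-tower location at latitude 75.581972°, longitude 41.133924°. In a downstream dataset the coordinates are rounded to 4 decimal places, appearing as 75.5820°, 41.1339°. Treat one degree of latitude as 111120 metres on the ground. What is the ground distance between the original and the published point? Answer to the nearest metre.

3 metres

Δlat = 75.581972 − 75.5820 = -0.000028°; Δlon = 41.133924 − 41.1339 = +0.000024°.
North–south shift: -0.000028 × 111120 = -3.11136 m.
E–W at 75.582°: 0.000024° × 111120 × cos 75.582° = 0.000024 × 111120 × 0.2490 ≈ 0.664038 m.
Combined displacement = (3.11136² + 0.664038²)^½ ≈ 3.18143 m.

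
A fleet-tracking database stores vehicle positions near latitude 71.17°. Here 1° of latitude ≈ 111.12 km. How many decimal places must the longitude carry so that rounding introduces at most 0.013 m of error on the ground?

7 decimal places

At 71.17° one degree of longitude covers 111120 × cos 71.17° ≈ 111120 × 0.3228 ≈ 35865.2 m.
With N decimal places the half-ulp bound is 0.5·10⁻ᴺ°, or 0.5·10⁻ᴺ × 35865.2 m on the ground.
Setting 17932.6 × 10⁻ᴺ ≤ 0.013 gives 10ᴺ ≥ 1.379e+06, i.e. N ≥ 6.14.
At 6 places the error can reach 0.0179 m, but 7 places keeps it to 0.00179 m.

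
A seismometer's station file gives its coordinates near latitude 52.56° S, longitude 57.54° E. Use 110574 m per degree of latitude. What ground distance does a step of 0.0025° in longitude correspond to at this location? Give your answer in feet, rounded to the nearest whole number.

One degree of longitude here spans 110574 × cos 52.56° = 110574 × 0.6079 ≈ 67221.3 m; 0.0025° of that is 168.053 m.
In feet: 168.053 m ÷ 0.3048 ≈ 551.36 ft.

551 feet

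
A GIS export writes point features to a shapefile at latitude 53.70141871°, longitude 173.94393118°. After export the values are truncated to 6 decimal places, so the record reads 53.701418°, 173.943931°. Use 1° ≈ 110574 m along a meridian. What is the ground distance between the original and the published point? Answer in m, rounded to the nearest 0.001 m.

Δlat = 53.70141871 − 53.701418 = +0.00000071°; Δlon = 173.94393118 − 173.943931 = +0.00000018°.
N–S: 0.00000071° × 110574 m/° = 0.0785075 m.
East–west at this latitude: 0.00000018° × 110574 × cos 53.7014° ≈ 0.00000018 × 65459.1 = 0.0117826 m.
Combined displacement = (0.0785075² + 0.0117826²)^½ ≈ 0.0793868 m.

0.079 m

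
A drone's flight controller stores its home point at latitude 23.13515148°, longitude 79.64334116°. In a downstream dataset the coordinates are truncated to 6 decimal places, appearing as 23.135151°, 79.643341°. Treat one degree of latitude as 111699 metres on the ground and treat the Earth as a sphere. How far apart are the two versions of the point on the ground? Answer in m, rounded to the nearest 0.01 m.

0.06 m

Δlat = 23.13515148 − 23.135151 = +0.00000048°; Δlon = 79.64334116 − 79.643341 = +0.00000016°.
N–S: 0.00000048° × 111699 m/° = 0.0536155 m.
East–west at this latitude: 0.00000016° × 111699 × cos 23.1352° ≈ 0.00000016 × 102716 = 0.0164346 m.
Combined displacement = (0.0536155² + 0.0164346²)^½ ≈ 0.0560778 m.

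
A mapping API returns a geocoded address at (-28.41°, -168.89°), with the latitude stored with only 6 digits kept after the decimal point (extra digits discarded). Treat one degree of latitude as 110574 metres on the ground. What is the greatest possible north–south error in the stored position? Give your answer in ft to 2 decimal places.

Truncating at 6 decimal places can drop up to a full unit in the last place, so the latitude may be off by as much as 1e-06°.
Along the meridian that is 1e-06° × 110574 m/° = 0.110574 m.
Converting: 0.110574 m × 3.2808 ft/m ≈ 0.36278 ft.

0.36 ft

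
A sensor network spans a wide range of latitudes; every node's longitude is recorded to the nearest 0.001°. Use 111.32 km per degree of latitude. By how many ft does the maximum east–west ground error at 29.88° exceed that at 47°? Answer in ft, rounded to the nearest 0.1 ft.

Rounding to 3 decimal places leaves the longitude within ±0.0005° of the true value.
Error at 29.88° = 0.0005° × 111320 × cos 29.88° ≈ 55.66 × 0.8671 = 48.261 m.
At 47°: 0.0005° × 111320 × cos 47° = 0.0005 × 111320 × 0.6820 ≈ 37.96 m.
Difference: 48.261 − 37.96 = 10.301 m.
In feet: 10.3011 m ÷ 0.3048 ≈ 33.796 ft.

33.8 ft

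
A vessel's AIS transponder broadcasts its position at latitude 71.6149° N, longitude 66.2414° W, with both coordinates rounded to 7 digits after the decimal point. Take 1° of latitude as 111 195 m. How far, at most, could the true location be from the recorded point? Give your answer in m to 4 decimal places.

Rounding to 7 decimal places leaves each coordinate within ±5e-08° of the true value.
N–S: 5e-08° × 111195 m/° = 0.00555975 m.
E–W at 71.6149°: 5e-08° × 111195 × cos 71.6149° = 5e-08 × 111195 × 0.3154 ≈ 0.00175356 m.
Combining orthogonally: (0.00555975² + 0.00175356²)^½ ≈ 0.00582973 m.

0.0058 m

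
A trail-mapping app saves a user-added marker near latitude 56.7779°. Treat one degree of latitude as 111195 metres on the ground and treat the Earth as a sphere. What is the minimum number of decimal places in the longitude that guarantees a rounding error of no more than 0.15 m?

6

At 56.7779° one degree of longitude covers 111195 × cos 56.7779° ≈ 111195 × 0.5479 ≈ 60922.2 m.
With N decimal places the half-ulp bound is 0.5·10⁻ᴺ°, or 0.5·10⁻ᴺ × 60922.2 m on the ground.
Setting 30461.1 × 10⁻ᴺ ≤ 0.15 gives 10ᴺ ≥ 2.031e+05, i.e. N ≥ 5.31.
N = 5 would give 0.305 m (too coarse); N = 6 gives 0.0305 m ≤ 0.15 m.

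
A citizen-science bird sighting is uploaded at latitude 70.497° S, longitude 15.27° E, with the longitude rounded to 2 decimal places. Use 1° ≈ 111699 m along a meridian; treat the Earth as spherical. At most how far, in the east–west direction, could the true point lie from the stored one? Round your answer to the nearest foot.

Rounding to 2 decimal places leaves the longitude within ±0.005° of the true value.
One degree of longitude at 70.497° is 111699 × cos 70.497° ≈ 111699 × 0.3339 = 37291.4 m.
So at most 0.005° × 37291.4 ≈ 186.457 m east–west.
Converting: 186.457 m × 3.2808 ft/m ≈ 611.74 ft.

612 feet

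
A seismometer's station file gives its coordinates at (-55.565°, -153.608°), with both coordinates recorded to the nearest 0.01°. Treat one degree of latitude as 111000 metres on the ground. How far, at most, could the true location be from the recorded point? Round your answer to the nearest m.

Rounding to 2 decimal places leaves each coordinate within ±0.005° of the true value.
Latitude error → 0.005 × 111000 = 555 m along the meridian.
E–W at 55.565°: 0.005° × 111000 × cos 55.565° = 0.005 × 111000 × 0.5655 ≈ 313.836 m.
The two errors are perpendicular, so the maximum displacement is √(555² + 313.836²) ≈ 637.588 m.

638 m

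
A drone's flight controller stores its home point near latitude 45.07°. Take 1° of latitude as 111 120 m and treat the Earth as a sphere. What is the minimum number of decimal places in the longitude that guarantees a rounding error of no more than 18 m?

4

At 45.07° one degree of longitude covers 111120 × cos 45.07° ≈ 111120 × 0.7062 ≈ 78477.7 m.
Rounding to N decimal places gives at most 0.5 × 10⁻ᴺ degrees of error, i.e. 0.5 × 10⁻ᴺ × 78477.7 m.
Need 0.5 × 78477.7 × 10⁻ᴺ ≤ 18 → 10⁻ᴺ ≤ 4.587e-04, so N ≥ 3.34.
At 3 places the error can reach 39.2 m, but 4 places keeps it to 3.92 m.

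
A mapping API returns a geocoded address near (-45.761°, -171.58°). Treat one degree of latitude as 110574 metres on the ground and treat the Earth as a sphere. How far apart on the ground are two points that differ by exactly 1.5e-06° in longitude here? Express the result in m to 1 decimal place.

One degree of longitude here spans 110574 × cos 45.761° = 110574 × 0.6977 ≈ 77142.3 m; 1.5e-06° of that is 0.115713 m.

0.1 m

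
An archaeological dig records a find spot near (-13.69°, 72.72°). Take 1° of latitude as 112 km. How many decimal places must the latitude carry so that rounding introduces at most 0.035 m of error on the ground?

7

One degree of latitude covers 112000 m.
With N decimal places the half-ulp bound is 0.5·10⁻ᴺ°, or 0.5·10⁻ᴺ × 112000 m on the ground.
Need 0.5 × 112000 × 10⁻ᴺ ≤ 0.035 → 10⁻ᴺ ≤ 6.250e-07, so N ≥ 6.20.
N = 6 would give 0.056 m (too coarse); N = 7 gives 0.0056 m ≤ 0.035 m.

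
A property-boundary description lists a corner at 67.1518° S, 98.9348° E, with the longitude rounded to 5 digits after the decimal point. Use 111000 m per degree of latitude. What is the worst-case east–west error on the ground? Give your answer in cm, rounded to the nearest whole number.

22 cm

Rounding to 5 decimal places leaves the longitude within ±5e-06° of the true value.
One degree of longitude at 67.1518° is 111000 × cos 67.1518° ≈ 111000 × 0.3883 = 43100.3 m.
East–west error: 5e-06° × 43100.3 m/° ≈ 0.215501 m.
That is 0.215501 m = 21.55 cm.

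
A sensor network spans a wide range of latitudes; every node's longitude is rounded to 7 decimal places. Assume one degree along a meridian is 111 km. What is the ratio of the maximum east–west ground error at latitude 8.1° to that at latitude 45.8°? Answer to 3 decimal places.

1.420

Rounding to 7 decimal places leaves the longitude within ±5e-08° of the true value.
At 8.1°: 5e-08° × 111000 × cos 8.1° = 5e-08 × 111000 × 0.9900 ≈ 0.0054946 m.
At 45.8°: 5e-08° × 111000 × cos 45.8° = 5e-08 × 111000 × 0.6972 ≈ 0.0038693 m.
Ratio: 0.0054946 / 0.0038693 = cos 8.1° / cos 45.8° ≈ 1.4201.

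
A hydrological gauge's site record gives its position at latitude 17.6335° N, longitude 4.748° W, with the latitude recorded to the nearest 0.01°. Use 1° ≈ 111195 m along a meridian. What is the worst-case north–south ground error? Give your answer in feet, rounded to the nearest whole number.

1824 feet

Rounding to 2 decimal places leaves the latitude within ±0.005° of the true value.
So the N–S error is at most 0.005 × 111195 = 555.975 m.
Converting: 555.975 m × 3.2808 ft/m ≈ 1824.1 ft.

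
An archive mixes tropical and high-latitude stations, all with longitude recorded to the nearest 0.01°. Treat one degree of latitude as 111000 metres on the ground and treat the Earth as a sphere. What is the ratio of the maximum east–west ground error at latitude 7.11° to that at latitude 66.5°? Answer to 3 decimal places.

2.489

Rounding to 2 decimal places leaves the longitude within ±0.005° of the true value.
Error at 7.11° = 0.005° × 111000 × cos 7.11° ≈ 555 × 0.9923 = 550.73 m.
At 66.5°: 0.005° × 111000 × cos 66.5° = 0.005 × 111000 × 0.3987 ≈ 221.31 m.
Ratio: 550.73 / 221.31 = cos 7.11° / cos 66.5° ≈ 2.4886.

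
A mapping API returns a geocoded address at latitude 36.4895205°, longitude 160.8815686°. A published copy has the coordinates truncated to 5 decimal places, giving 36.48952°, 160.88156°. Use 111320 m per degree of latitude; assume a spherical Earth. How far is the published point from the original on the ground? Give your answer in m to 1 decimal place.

0.8 m

The latitude changed by +0.0000005° and the longitude by +0.0000086°.
N–S: 0.0000005° × 111320 m/° = 0.05566 m.
E–W at 36.4895°: 0.0000086° × 111320 × cos 36.4895° = 0.0000086 × 111320 × 0.8040 ≈ 0.769678 m.
Hypotenuse of the two orthogonal shifts: √(0.05566² + 0.769678²) = 0.771688 m.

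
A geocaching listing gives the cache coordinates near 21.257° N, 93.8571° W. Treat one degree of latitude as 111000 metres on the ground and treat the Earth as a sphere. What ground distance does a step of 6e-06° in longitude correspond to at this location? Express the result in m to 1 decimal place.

One degree of longitude here spans 111000 × cos 21.257° = 111000 × 0.9320 ≈ 103448 m; 6e-06° of that is 0.620688 m.

0.6 m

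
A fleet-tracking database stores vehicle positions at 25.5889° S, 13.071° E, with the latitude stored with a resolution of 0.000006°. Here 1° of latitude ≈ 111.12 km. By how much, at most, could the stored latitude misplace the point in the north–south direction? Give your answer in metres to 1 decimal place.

0.3 metres

With a 0.000006° grid the true value lies within half a step, ±0.000006°/2 = ±3e-06°, of the stored one.
Along the meridian that is 3e-06° × 111120 m/° = 0.33336 m.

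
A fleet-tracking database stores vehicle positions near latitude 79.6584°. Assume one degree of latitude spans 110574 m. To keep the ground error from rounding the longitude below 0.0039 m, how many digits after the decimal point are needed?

At 79.6584° one degree of longitude covers 110574 × cos 79.6584° ≈ 110574 × 0.1795 ≈ 19849.9 m.
With N decimal places the half-ulp bound is 0.5·10⁻ᴺ°, or 0.5·10⁻ᴺ × 19849.9 m on the ground.
Setting 9924.93 × 10⁻ᴺ ≤ 0.0039 gives 10ᴺ ≥ 2.545e+06, i.e. N ≥ 6.41.
At 6 places the error can reach 0.00992 m, but 7 places keeps it to 0.000992 m.

7 decimal places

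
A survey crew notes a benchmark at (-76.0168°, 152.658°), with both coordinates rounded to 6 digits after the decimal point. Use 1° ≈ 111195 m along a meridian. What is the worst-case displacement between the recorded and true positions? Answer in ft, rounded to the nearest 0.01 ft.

Rounding to 6 decimal places leaves each coordinate within ±5e-07° of the true value.
North–south component: 5e-07° × 111195 = 0.0555975 m.
E–W at 76.0168°: 5e-07° × 111195 × cos 76.0168° = 5e-07 × 111195 × 0.2416 ≈ 0.0134344 m.
Combining orthogonally: (0.0555975² + 0.0134344²)^½ ≈ 0.0571976 m.
In feet: 0.0571976 m ÷ 0.3048 ≈ 0.18766 ft.

0.19 ft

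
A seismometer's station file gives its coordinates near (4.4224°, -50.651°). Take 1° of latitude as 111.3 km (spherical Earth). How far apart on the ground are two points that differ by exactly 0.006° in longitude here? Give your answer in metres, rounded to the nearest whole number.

666 metres

At 4.4224° a degree of longitude is 111300 × cos 4.4224° ≈ 110969 m, so 0.006° corresponds to 665.812 m.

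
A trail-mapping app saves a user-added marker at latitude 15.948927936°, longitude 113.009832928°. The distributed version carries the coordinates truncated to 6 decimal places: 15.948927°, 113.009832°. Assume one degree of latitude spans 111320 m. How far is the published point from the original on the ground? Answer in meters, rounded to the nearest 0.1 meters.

0.1 meters

Δlat = 15.948927936 − 15.948927 = +0.000000936°; Δlon = 113.009832928 − 113.009832 = +0.000000928°.
North–south shift: 0.000000936 × 111320 = 0.104196 m.
E–W at 15.9489°: 0.000000928° × 111320 × cos 15.9489° = 0.000000928 × 111320 × 0.9615 ≈ 0.0993284 m.
Combined displacement = (0.104196² + 0.0993284²)^½ ≈ 0.143954 m.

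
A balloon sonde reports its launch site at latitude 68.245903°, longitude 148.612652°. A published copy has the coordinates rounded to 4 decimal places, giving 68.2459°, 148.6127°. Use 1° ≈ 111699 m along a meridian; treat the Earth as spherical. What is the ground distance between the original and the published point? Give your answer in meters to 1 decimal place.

2.0 meters

The latitude changed by +0.000003° and the longitude by -0.000048°.
North–south shift: 0.000003 × 111699 = 0.335097 m.
E–W at 68.2459°: -0.000048° × 111699 × cos 68.2459° = -0.000048 × 111699 × 0.3706 ≈ -1.98712 m.
Combined displacement = (0.335097² + 1.98712²)^½ ≈ 2.01518 m.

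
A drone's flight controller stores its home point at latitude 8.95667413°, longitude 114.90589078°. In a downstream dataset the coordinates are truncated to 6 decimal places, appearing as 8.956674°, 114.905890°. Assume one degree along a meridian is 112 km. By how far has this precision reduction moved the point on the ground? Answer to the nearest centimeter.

The latitude changed by +0.00000013° and the longitude by +0.00000078°.
North–south shift: 0.00000013 × 112000 = 0.01456 m.
East–west at this latitude: 0.00000078° × 112000 × cos 8.95667° ≈ 0.00000078 × 110634 = 0.0862948 m.
Distance: √(0.01456² + 0.0862948²) ≈ 0.0875145 m.
That is 0.0875145 m = 8.7514 cm.

9 centimeters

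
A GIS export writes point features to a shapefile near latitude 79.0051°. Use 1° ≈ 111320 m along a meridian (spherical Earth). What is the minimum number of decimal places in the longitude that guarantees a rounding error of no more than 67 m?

3

At 79.0051° one degree of longitude covers 111320 × cos 79.0051° ≈ 111320 × 0.1907 ≈ 21231.1 m.
Rounding to N decimal places gives at most 0.5 × 10⁻ᴺ degrees of error, i.e. 0.5 × 10⁻ᴺ × 21231.1 m.
Need 0.5 × 21231.1 × 10⁻ᴺ ≤ 67 → 10⁻ᴺ ≤ 6.311e-03, so N ≥ 2.20.
So 3 decimal places suffice (10.6 m); 2 would allow up to 106 m.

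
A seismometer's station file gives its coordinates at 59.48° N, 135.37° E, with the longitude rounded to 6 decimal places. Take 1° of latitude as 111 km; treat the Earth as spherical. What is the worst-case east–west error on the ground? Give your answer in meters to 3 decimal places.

Rounding to 6 decimal places leaves the longitude within ±5e-07° of the true value.
One degree of longitude at 59.48° is 111000 × cos 59.48° ≈ 111000 × 0.5078 = 56370.1 m.
East–west error: 5e-07° × 56370.1 m/° ≈ 0.0281851 m.

0.028 meters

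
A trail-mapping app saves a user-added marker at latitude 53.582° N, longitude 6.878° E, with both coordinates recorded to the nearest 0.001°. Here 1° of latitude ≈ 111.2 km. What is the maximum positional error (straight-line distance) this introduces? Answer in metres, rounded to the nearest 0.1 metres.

64.7 metres

Rounding to 3 decimal places leaves each coordinate within ±0.0005° of the true value.
N–S: 0.0005° × 111200 m/° = 55.6 m.
Longitude error → 0.0005 × 111200 × cos 53.582° = 0.0005 × 111200 × 0.5937 ≈ 33.0081 m.
Worst case both components are at the extreme and orthogonal: √(55.6² + 33.0081²) ≈ 64.6599 m.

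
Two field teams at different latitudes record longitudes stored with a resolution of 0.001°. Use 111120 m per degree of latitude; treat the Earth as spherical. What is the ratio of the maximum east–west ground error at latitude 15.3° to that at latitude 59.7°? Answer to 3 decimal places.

1.912

With a 0.001° grid the true value lies within half a step, ±0.001°/2 = ±0.0005°, of the stored one.
Error at 15.3° = 0.0005° × 111120 × cos 15.3° ≈ 55.56 × 0.9646 = 53.591 m.
At 59.7°: 0.0005° × 111120 × cos 59.7° = 0.0005 × 111120 × 0.5045 ≈ 28.032 m.
The ratio reduces to cos 15.3° / cos 59.7° = 0.9646/0.5045 ≈ 1.9118.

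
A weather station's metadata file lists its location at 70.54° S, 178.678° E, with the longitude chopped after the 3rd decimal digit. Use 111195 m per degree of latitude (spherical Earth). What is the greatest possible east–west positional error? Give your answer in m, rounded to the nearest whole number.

37 m

Truncating at 3 decimal places can drop up to a full unit in the last place, so the longitude may be off by as much as 0.001°.
One degree of longitude at 70.54° is 111195 × cos 70.54° ≈ 111195 × 0.3331 = 37044.5 m.
East–west error: 0.001° × 37044.5 m/° ≈ 37.0445 m.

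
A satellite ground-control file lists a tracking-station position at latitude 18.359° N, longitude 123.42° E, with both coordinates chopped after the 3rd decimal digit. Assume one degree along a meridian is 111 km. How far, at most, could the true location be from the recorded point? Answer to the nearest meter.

Truncating at 3 decimal places can drop up to a full unit in the last place, so each coordinate may be off by as much as 0.001°.
North–south component: 0.001° × 111000 = 111 m.
Longitude error → 0.001 × 111000 × cos 18.359° = 0.001 × 111000 × 0.9491 ≈ 105.35 m.
Worst case both components are at the extreme and orthogonal: √(111² + 105.35²) ≈ 153.035 m.

153 meters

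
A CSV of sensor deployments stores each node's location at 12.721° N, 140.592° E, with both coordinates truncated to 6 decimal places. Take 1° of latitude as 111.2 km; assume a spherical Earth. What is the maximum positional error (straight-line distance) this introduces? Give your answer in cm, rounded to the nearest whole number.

Truncating at 6 decimal places can drop up to a full unit in the last place, so each coordinate may be off by as much as 1e-06°.
Latitude error → 1e-06 × 111200 = 0.1112 m along the meridian.
E–W at 12.721°: 1e-06° × 111200 × cos 12.721° = 1e-06 × 111200 × 0.9755 ≈ 0.10847 m.
The two errors are perpendicular, so the maximum displacement is √(0.1112² + 0.10847²) ≈ 0.155342 m.
That is 0.155342 m = 15.534 cm.

16 cm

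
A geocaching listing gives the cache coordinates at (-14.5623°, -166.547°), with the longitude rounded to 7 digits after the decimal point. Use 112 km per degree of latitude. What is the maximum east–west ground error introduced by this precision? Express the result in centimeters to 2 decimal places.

Rounding to 7 decimal places leaves the longitude within ±5e-08° of the true value.
At latitude 14.5623° a degree of longitude spans 112000 m × cos 14.5623° = 112000 × 0.9679 ≈ 108402 m.
So at most 5e-08° × 108402 ≈ 0.0054201 m east–west.
That is 0.0054201 m = 0.54201 cm.

0.54 centimeters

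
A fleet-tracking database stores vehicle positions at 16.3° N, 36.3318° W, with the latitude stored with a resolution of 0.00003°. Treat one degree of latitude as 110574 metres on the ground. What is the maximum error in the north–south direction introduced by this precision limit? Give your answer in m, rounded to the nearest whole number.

2 m

With a 0.00003° grid the true value lies within half a step, ±0.00003°/2 = ±1.5e-05°, of the stored one.
North–south distance: 1.5e-05° × 110574 m/° = 1.65861 m.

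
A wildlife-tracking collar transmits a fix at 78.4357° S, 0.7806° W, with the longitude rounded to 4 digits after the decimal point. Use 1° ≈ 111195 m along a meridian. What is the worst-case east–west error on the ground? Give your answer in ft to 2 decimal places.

3.66 ft

Rounding to 4 decimal places leaves the longitude within ±5e-05° of the true value.
At latitude 78.4357° a degree of longitude spans 111195 m × cos 78.4357° = 111195 × 0.2005 ≈ 22291 m.
Maximum E–W displacement: 5e-05 × 22291 = 1.11455 m.
Converting: 1.11455 m × 3.2808 ft/m ≈ 3.6567 ft.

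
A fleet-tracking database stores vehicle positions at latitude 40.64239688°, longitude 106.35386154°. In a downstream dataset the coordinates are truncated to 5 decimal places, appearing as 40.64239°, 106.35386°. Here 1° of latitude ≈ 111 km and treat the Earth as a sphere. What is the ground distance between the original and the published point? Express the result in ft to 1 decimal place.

Δlat = 40.64239688 − 40.64239 = +0.00000688°; Δlon = 106.35386154 − 106.35386 = +0.00000154°.
N–S: 0.00000688° × 111000 m/° = 0.76368 m.
East–west at this latitude: 0.00000154° × 111000 × cos 40.6424° ≈ 0.00000154 × 84225.6 = 0.129707 m.
Combined displacement = (0.76368² + 0.129707²)^½ ≈ 0.774617 m.
In feet: 0.774617 m ÷ 0.3048 ≈ 2.5414 ft.

2.5 ft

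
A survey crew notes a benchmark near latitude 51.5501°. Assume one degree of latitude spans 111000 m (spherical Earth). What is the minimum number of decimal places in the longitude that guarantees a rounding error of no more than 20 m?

At 51.5501° one degree of longitude covers 111000 × cos 51.5501° ≈ 111000 × 0.6218 ≈ 69023.1 m.
With N decimal places the half-ulp bound is 0.5·10⁻ᴺ°, or 0.5·10⁻ᴺ × 69023.1 m on the ground.
Setting 34511.6 × 10⁻ᴺ ≤ 20 gives 10ᴺ ≥ 1726, i.e. N ≥ 3.24.
N = 3 would give 34.5 m (too coarse); N = 4 gives 3.45 m ≤ 20 m.

4 decimal places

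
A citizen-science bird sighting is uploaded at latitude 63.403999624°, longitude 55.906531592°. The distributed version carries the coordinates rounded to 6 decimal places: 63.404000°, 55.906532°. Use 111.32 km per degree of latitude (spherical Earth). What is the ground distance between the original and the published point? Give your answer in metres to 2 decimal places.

0.05 metres

Δlat = 63.403999624 − 63.404000 = -0.000000376°; Δlon = 55.906531592 − 55.906532 = -0.000000408°.
North–south shift: -0.000000376 × 111320 = -0.0418563 m.
East–west at this latitude: -0.000000408° × 111320 × cos 63.404° ≈ -0.000000408 × 49837.6 = -0.0203337 m.
Hypotenuse of the two orthogonal shifts: √(0.0418563² + 0.0203337²) = 0.046534 m.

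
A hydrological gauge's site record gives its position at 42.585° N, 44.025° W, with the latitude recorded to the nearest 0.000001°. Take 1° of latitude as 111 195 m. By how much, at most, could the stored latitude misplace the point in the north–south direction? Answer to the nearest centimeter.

Rounding to 6 decimal places leaves the latitude within ±5e-07° of the true value.
North–south distance: 5e-07° × 111195 m/° = 0.0555975 m.
That is 0.0555975 m = 5.5597 cm.

6 centimeters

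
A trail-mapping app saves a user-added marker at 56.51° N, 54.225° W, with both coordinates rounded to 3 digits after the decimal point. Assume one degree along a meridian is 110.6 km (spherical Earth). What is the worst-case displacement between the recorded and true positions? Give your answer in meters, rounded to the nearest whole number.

63 meters

Rounding to 3 decimal places leaves each coordinate within ±0.0005° of the true value.
N–S: 0.0005° × 110600 m/° = 55.3 m.
East–west component at 56.51°: 0.0005° × 110600 × cos 56.51° ≈ 0.0005 × 61028.1 ≈ 30.5141 m.
Combining orthogonally: (55.3² + 30.5141²)^½ ≈ 63.1601 m.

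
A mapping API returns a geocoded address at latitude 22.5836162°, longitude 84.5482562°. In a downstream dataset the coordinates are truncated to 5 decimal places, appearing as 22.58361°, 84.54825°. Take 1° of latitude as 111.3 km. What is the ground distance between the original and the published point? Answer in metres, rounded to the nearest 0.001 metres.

0.939 metres

Δlat = 22.5836162 − 22.58361 = +0.0000062°; Δlon = 84.5482562 − 84.54825 = +0.0000062°.
North–south shift: 0.0000062 × 111300 = 0.69006 m.
E–W at 22.5836°: 0.0000062° × 111300 × cos 22.5836° = 0.0000062 × 111300 × 0.9233 ≈ 0.637146 m.
Hypotenuse of the two orthogonal shifts: √(0.69006² + 0.637146²) = 0.939222 m.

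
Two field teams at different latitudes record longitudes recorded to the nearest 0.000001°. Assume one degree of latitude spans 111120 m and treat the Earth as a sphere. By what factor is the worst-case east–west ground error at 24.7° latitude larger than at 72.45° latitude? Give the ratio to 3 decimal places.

Rounding to 6 decimal places leaves the longitude within ±5e-07° of the true value.
Error at 24.7° = 5e-07° × 111120 × cos 24.7° ≈ 0.05556 × 0.9085 = 0.050477 m.
At 72.45°: 5e-07° × 111120 × cos 72.45° = 5e-07 × 111120 × 0.3015 ≈ 0.016753 m.
Ratio: 0.050477 / 0.016753 = cos 24.7° / cos 72.45° ≈ 3.0129.

3.013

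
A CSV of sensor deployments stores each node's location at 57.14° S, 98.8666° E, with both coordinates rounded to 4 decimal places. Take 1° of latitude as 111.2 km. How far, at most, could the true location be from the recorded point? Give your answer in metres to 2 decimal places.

6.33 metres

Rounding to 4 decimal places leaves each coordinate within ±5e-05° of the true value.
N–S: 5e-05° × 111200 m/° = 5.56 m.
Longitude error → 5e-05 × 111200 × cos 57.14° = 5e-05 × 111200 × 0.5426 ≈ 3.01679 m.
Worst case both components are at the extreme and orthogonal: √(5.56² + 3.01679²) ≈ 6.32571 m.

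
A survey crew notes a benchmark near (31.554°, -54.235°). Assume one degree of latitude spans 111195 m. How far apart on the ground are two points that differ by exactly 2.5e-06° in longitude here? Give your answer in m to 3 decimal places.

One degree of longitude here spans 111195 × cos 31.554° = 111195 × 0.8521 ≈ 94754.5 m; 2.5e-06° of that is 0.236886 m.

0.237 m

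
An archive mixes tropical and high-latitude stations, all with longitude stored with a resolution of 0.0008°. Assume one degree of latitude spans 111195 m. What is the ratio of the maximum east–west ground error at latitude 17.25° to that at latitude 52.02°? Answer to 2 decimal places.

1.55

With a 0.0008° grid the true value lies within half a step, ±0.0008°/2 = ±0.0004°, of the stored one.
At 17.25°: 0.0004° × 111195 × cos 17.25° = 0.0004 × 111195 × 0.9550 ≈ 42.477 m.
Error at 52.02° = 0.0004° × 111195 × cos 52.02° ≈ 44.478 × 0.6154 = 27.371 m.
Ratio: 42.477 / 27.371 = cos 17.25° / cos 52.02° ≈ 1.5519.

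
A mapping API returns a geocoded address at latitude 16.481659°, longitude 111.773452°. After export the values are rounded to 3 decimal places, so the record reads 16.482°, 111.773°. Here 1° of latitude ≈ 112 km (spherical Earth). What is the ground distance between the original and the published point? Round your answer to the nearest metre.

62 metres

The latitude changed by -0.000341° and the longitude by +0.000452°.
North–south shift: -0.000341 × 112000 = -38.192 m.
East–west at this latitude: 0.000452° × 112000 × cos 16.482° ≈ 0.000452 × 107398 = 48.5438 m.
Distance: √(38.192² + 48.5438²) ≈ 61.7667 m.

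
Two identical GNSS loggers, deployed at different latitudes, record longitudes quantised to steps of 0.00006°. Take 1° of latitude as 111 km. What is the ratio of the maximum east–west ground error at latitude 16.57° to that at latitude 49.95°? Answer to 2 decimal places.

With a 0.00006° grid the true value lies within half a step, ±0.00006°/2 = ±3e-05°, of the stored one.
Error at 16.57° = 3e-05° × 111000 × cos 16.57° ≈ 3.33 × 0.9585 = 3.1917 m.
At 49.95°: 3e-05° × 111000 × cos 49.95° = 3e-05 × 111000 × 0.6435 ≈ 2.1427 m.
Ratio: 3.1917 / 2.1427 = cos 16.57° / cos 49.95° ≈ 1.4896.

1.49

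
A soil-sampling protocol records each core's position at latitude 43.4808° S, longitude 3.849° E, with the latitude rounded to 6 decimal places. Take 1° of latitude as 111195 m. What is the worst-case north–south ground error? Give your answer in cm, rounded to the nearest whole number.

6 cm

Rounding to 6 decimal places leaves the latitude within ±5e-07° of the true value.
North–south distance: 5e-07° × 111195 m/° = 0.0555975 m.
That is 0.0555975 m = 5.5597 cm.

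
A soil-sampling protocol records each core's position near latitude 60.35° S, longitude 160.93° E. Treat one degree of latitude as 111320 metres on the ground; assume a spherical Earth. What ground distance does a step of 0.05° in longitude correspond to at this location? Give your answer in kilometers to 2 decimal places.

2.75 kilometers

0.05° of longitude at 60.35° is 0.05 × 111320 × cos 60.35° ≈ 0.05 × 55070.1 = 2753.5 m.
That is 2753.5 m = 2.7535 km.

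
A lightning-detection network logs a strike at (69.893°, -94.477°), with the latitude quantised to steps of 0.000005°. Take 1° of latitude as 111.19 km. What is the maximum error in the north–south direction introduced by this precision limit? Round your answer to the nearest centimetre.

28 centimetres

With a 0.000005° grid the true value lies within half a step, ±0.000005°/2 = ±2.5e-06°, of the stored one.
So the N–S error is at most 2.5e-06 × 111190 = 0.277975 m.
That is 0.277975 m = 27.797 cm.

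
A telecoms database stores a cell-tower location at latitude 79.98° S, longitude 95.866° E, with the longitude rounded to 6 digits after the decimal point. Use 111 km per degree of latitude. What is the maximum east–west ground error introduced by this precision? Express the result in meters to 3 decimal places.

0.010 meters

Rounding to 6 decimal places leaves the longitude within ±5e-07° of the true value.
At latitude 79.98° a degree of longitude spans 111000 m × cos 79.98° = 111000 × 0.1740 ≈ 19313.1 m.
East–west error: 5e-07° × 19313.1 m/° ≈ 0.00965655 m.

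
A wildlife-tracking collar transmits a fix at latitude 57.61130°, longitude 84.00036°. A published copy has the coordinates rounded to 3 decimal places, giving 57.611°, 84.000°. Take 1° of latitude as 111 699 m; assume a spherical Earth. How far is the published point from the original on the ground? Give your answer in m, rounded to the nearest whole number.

The latitude changed by +0.00030° and the longitude by +0.00036°.
North–south shift: 0.00030 × 111699 = 33.5097 m.
E–W at 57.611°: 0.00036° × 111699 × cos 57.611° = 0.00036 × 111699 × 0.5357 ≈ 21.54 m.
Combined displacement = (33.5097² + 21.54²)^½ ≈ 39.8355 m.

40 m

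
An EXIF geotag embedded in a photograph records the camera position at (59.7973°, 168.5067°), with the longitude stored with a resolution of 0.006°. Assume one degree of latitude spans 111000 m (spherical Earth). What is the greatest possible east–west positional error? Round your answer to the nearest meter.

168 meters

With a 0.006° grid the true value lies within half a step, ±0.006°/2 = ±0.003°, of the stored one.
At latitude 59.7973° a degree of longitude spans 111000 m × cos 59.7973° = 111000 × 0.5031 ≈ 55839.7 m.
East–west error: 0.003° × 55839.7 m/° ≈ 167.519 m.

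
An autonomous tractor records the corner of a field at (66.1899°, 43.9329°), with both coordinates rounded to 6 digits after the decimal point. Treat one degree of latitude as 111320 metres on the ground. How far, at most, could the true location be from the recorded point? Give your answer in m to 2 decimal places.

Rounding to 6 decimal places leaves each coordinate within ±5e-07° of the true value.
Latitude error → 5e-07 × 111320 = 0.05566 m along the meridian.
East–west component at 66.1899°: 5e-07° × 111320 × cos 66.1899° ≈ 5e-07 × 44940.6 ≈ 0.0224703 m.
The two errors are perpendicular, so the maximum displacement is √(0.05566² + 0.0224703²) ≈ 0.0600246 m.

0.06 m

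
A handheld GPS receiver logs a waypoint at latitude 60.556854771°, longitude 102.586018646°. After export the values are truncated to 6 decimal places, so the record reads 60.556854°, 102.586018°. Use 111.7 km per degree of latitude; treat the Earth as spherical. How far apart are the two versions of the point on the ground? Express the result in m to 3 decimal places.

Δlat = 60.556854771 − 60.556854 = +0.000000771°; Δlon = 102.586018646 − 102.586018 = +0.000000646°.
N–S: 0.000000771° × 111700 m/° = 0.0861207 m.
East–west at this latitude: 0.000000646° × 111700 × cos 60.5569° ≈ 0.000000646 × 54907.2 = 0.0354701 m.
Distance: √(0.0861207² + 0.0354701²) ≈ 0.0931391 m.

0.093 m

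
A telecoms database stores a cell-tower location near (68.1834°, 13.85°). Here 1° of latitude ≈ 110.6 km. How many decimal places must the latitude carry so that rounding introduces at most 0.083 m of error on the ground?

One degree of latitude covers 110600 m.
With N decimal places the half-ulp bound is 0.5·10⁻ᴺ°, or 0.5·10⁻ᴺ × 110600 m on the ground.
Setting 55300 × 10⁻ᴺ ≤ 0.083 gives 10ᴺ ≥ 6.663e+05, i.e. N ≥ 5.82.
At 5 places the error can reach 0.553 m, but 6 places keeps it to 0.0553 m.

6 decimal places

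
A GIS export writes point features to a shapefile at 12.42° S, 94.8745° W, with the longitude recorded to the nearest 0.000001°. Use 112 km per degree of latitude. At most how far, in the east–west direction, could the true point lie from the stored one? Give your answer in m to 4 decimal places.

Rounding to 6 decimal places leaves the longitude within ±5e-07° of the true value.
At latitude 12.42° a degree of longitude spans 112000 m × cos 12.42° = 112000 × 0.9766 ≈ 109379 m.
So at most 5e-07° × 109379 ≈ 0.0546894 m east–west.

0.0547 m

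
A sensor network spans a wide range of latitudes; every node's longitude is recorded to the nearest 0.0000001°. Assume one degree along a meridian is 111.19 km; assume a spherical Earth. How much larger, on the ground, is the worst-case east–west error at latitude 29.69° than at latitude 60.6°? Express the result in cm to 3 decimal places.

0.210 cm

Rounding to 7 decimal places leaves the longitude within ±5e-08° of the true value.
At 29.69°: 5e-08° × 111190 × cos 29.69° = 5e-08 × 111190 × 0.8687 ≈ 0.0048296 m.
Error at 60.6° = 5e-08° × 111190 × cos 60.6° ≈ 0.0055595 × 0.4909 = 0.0027292 m.
So the lower-latitude error exceeds the higher by 0.0048296 − 0.0027292 = 0.0021005 m.
That is 0.00210046 m = 0.21005 cm.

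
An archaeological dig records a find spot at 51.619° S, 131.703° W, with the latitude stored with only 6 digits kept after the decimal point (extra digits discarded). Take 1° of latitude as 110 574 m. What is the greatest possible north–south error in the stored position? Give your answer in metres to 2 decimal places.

Truncating at 6 decimal places can drop up to a full unit in the last place, so the latitude may be off by as much as 1e-06°.
Along the meridian that is 1e-06° × 110574 m/° = 0.110574 m.

0.11 metres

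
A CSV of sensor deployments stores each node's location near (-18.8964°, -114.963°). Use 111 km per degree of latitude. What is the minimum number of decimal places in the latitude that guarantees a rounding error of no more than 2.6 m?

5 decimal places

One degree of latitude covers 111000 m.
With N decimal places the half-ulp bound is 0.5·10⁻ᴺ°, or 0.5·10⁻ᴺ × 111000 m on the ground.
Need 0.5 × 111000 × 10⁻ᴺ ≤ 2.6 → 10⁻ᴺ ≤ 4.685e-05, so N ≥ 4.33.
N = 4 would give 5.55 m (too coarse); N = 5 gives 0.555 m ≤ 2.6 m.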